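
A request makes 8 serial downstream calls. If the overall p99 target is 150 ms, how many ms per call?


Formula: per_stage = total_budget / stages
per_stage = 150 / 8
per_stage = 18.75 ms

18.75 ms


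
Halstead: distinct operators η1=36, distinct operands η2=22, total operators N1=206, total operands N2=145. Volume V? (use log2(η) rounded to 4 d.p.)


Formula: V = N * log2(η), where N = N1 + N2 and η = η1 + η2
η = 36 + 22 = 58
N = 206 + 145 = 351
log2(58) ≈ 5.8580
V = 351 * 5.8580 = 2056.16

2056.16


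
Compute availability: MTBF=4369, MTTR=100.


Availability = MTBF / (MTBF + MTTR)
Availability = 4369 / (4369 + 100)
Availability = 4369 / 4469
Availability = 97.7624%

97.7624%


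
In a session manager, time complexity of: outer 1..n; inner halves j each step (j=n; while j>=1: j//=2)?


Reasoning: n times log n
Complexity: O(n log n)

O(n log n)


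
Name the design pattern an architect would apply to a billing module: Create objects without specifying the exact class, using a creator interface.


This matches the Factory Method pattern

Factory Method


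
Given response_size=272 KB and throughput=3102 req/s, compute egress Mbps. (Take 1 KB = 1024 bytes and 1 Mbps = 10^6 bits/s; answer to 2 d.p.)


Formula: Mbps = payload_bytes * RPS * 8 / 1e6
Payload per request = 272 KB = 272 * 1024 = 278528 bytes
Total bytes/sec = 278528 * 3102 = 863993856
Total bits/sec = 863993856 * 8 = 6911950848
Mbps = 6911950848 / 1e6 = 6911.95

6911.95 Mbps


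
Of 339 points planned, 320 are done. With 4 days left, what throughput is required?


Formula: Required rate = Remaining points / Days left
Remaining = 339 - 320 = 19 points
Required rate = 19 / 4 = 4.75 points/day

4.75 points/day


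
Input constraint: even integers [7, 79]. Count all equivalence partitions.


Constraint: even integers in [7, 79]
Class 1: x < 7 — out-of-range invalid
Class 2: x in [7,79] but odd — wrong type invalid
Class 3: x in [7,79] and even — valid
Class 4: x > 79 — out-of-range invalid
Total equivalence classes: 4

4 equivalence classes


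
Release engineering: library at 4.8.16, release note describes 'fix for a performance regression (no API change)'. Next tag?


Current: 4.8.16
Change category: 'fix for a performance regression (no API change)' → patch bump
SemVer rule: patch bump → increment PATCH (MAJOR and MINOR unchanged)
New: 4.8.17

4.8.17


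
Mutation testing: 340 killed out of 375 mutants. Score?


Mutation score = killed / total * 100
Mutation score = 340 / 375 * 100
Mutation score = 90.67%

90.67%


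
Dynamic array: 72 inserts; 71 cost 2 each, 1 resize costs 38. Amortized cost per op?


Formula: Amortized cost = Total cost / Operations
Total cost = (71 * 2) + (1 * 38)
Total cost = 142 + 38 = 180
Amortized = 180 / 72 = 2.5

2.5


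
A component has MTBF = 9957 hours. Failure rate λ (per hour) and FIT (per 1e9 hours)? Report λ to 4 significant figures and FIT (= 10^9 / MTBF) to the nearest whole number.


Formula: λ = 1 / MTBF; FIT = λ × 1e9 = 1e9 / MTBF
λ = 1 / 9957 ≈ 1.004e-04 failures/hour
FIT = 1e9 / 9957 ≈ 100432 failures per 1e9 hours (nearest whole number)

λ = 1.004e-04 /h, FIT = 100432


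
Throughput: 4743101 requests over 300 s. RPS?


Formula: throughput = requests / seconds
throughput = 4743101 / 300
throughput = 15810.34 requests/second

15810.34 requests/second


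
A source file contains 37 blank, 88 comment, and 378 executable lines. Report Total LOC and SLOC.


Total LOC = blank + comment + code
Total LOC = 37 + 88 + 378 = 503
SLOC (source only) = code = 378

Total LOC: 503, SLOC: 378


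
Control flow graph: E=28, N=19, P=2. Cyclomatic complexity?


Formula: V(G) = E - N + 2P
V(G) = 28 - 19 + 2*2
V(G) = 9 + 4
V(G) = 13

13


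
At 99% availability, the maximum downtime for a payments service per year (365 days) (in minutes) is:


Formula: allowed downtime = period * (100 - SLA) / 100
Period (year (365 days)) = 525600 minutes
Unavailability fraction = (100 - 99.0) / 100
Allowed downtime = 525600 * (100 - 99.0) / 100
Allowed downtime = 5256.0 minutes

5256.0 minutes


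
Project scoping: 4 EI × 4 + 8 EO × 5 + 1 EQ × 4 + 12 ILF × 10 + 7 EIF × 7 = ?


UFP = EI*4 + EO*5 + EQ*4 + ILF*10 + EIF*7
UFP = 4*4 + 8*5 + 1*4 + 12*10 + 7*7
UFP = 16 + 40 + 4 + 120 + 49
UFP = 229

229


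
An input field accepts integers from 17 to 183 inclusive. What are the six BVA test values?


Range: [17, 183]
Boundaries: just below min, min, min+1, max-1, max, just above max
Values: [16, 17, 18, 182, 183, 184]

[16, 17, 18, 182, 183, 184]


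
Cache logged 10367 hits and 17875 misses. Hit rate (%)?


Formula: hit rate = hits / (hits + misses) * 100
hit rate = 10367 / (10367 + 17875) * 100
hit rate = 10367 / 28242 * 100
hit rate = 36.71%

36.71%


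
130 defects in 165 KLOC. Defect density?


Defect density = defects / KLOC
Defect density = 130 / 165
Defect density = 0.788 defects/KLOC

0.788 defects/KLOC


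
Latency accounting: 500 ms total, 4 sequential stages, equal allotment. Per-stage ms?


Formula: per_stage = total_budget / stages
per_stage = 500 / 4
per_stage = 125.0 ms

125.0 ms


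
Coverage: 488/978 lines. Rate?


Coverage = covered / total * 100
Coverage = 488 / 978 * 100
Coverage = 49.9%

49.9%


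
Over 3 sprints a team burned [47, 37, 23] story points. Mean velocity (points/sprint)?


Formula: Avg velocity = Total points / Number of sprints
Points: [47, 37, 23]
Sum = 47 + 37 + 23 = 107
Avg velocity = 107 / 3 = 35.67 points/sprint

35.67 points/sprint


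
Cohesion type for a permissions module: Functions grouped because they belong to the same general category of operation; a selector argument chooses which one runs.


Reasoning: Grouped by category of activity, not by data or sequence
Type: Logical cohesion

Logical cohesion


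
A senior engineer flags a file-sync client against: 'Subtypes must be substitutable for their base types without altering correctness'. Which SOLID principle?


This describes the Liskov Substitution Principle (LSP)

Liskov Substitution Principle (LSP)


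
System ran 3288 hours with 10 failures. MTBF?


Formula: MTBF = Total operating time / Number of failures
MTBF = 3288 / 10
MTBF = 328.8 hours

328.8 hours


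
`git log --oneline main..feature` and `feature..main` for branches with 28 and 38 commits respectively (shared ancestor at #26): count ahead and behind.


Common ancestor: commit #26
feature commits after divergence: 28 - 26 = 2
main commits after divergence: 38 - 26 = 12
feature is 2 commits ahead of main
main is 12 commits ahead of feature

feature ahead: 2, main ahead: 12


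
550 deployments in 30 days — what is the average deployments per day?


Formula: deployments per day = releases / days
= 550 / 30
= 18.333 deploys/day
(equivalently, 128.33 deploys/week)

18.333 deploys/day


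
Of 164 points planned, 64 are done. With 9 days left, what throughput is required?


Formula: Required rate = Remaining points / Days left
Remaining = 164 - 64 = 100 points
Required rate = 100 / 9 = 11.11 points/day

11.11 points/day


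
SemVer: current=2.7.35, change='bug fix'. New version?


Current: 2.7.35
Change category: 'bug fix' → patch bump
SemVer rule: patch bump → increment PATCH (MAJOR and MINOR unchanged)
New: 2.7.36

2.7.36


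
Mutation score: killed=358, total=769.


Mutation score = killed / total * 100
Mutation score = 358 / 769 * 100
Mutation score = 46.55%

46.55%


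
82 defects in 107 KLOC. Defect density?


Defect density = defects / KLOC
Defect density = 82 / 107
Defect density = 0.766 defects/KLOC

0.766 defects/KLOC


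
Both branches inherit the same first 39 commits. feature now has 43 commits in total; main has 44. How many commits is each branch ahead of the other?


Common ancestor: commit #39
feature commits after divergence: 43 - 39 = 4
main commits after divergence: 44 - 39 = 5
feature is 4 commits ahead of main
main is 5 commits ahead of feature

feature ahead: 4, main ahead: 5


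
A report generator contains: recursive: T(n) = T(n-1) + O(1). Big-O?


Reasoning: linear recursion with constant work per frame
Complexity: O(n)

O(n)


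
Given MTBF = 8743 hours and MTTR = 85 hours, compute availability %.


Availability = MTBF / (MTBF + MTTR)
Availability = 8743 / (8743 + 85)
Availability = 8743 / 8828
Availability = 99.0372%

99.0372%


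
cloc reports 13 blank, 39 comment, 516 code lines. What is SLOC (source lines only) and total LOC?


Total LOC = blank + comment + code
Total LOC = 13 + 39 + 516 = 568
SLOC (source only) = code = 516

Total LOC: 568, SLOC: 516


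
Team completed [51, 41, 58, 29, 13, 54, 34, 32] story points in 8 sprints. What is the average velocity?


Formula: Avg velocity = Total points / Number of sprints
Points: [51, 41, 58, 29, 13, 54, 34, 32]
Sum = 51 + 41 + 58 + 29 + 13 + 54 + 34 + 32 = 312
Avg velocity = 312 / 8 = 39.0 points/sprint

39.0 points/sprint


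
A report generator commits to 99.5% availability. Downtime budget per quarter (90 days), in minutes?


Formula: allowed downtime = period * (100 - SLA) / 100
Period (quarter (90 days)) = 129600 minutes
Unavailability fraction = (100 - 99.5) / 100
Allowed downtime = 129600 * (100 - 99.5) / 100
Allowed downtime = 648.0 minutes

648.0 minutes


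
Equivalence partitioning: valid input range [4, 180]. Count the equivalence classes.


Valid range: [4, 180]
Class 1: x < 4 — invalid
Class 2: 4 ≤ x ≤ 180 — valid
Class 3: x > 180 — invalid
Total equivalence classes: 3

3 equivalence classes


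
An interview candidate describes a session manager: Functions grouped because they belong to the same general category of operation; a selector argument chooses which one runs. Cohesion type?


Reasoning: Grouped by category of activity, not by data or sequence
Type: Logical cohesion

Logical cohesion


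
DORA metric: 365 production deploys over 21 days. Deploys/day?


Formula: deployments per day = releases / days
= 365 / 21
= 17.381 deploys/day
(equivalently, 121.67 deploys/week)

17.381 deploys/day


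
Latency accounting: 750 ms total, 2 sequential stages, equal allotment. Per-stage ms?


Formula: per_stage = total_budget / stages
per_stage = 750 / 2
per_stage = 375.0 ms

375.0 ms


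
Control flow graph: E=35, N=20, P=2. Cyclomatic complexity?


Formula: V(G) = E - N + 2P
V(G) = 35 - 20 + 2*2
V(G) = 15 + 4
V(G) = 19

19


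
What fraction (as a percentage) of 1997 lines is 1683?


Coverage = covered / total * 100
Coverage = 1683 / 1997 * 100
Coverage = 84.28%

84.28%


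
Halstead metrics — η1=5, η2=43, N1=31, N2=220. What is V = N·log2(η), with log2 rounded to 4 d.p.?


Formula: V = N * log2(η), where N = N1 + N2 and η = η1 + η2
η = 5 + 43 = 48
N = 31 + 220 = 251
log2(48) ≈ 5.5850
V = 251 * 5.5850 = 1401.84

1401.84


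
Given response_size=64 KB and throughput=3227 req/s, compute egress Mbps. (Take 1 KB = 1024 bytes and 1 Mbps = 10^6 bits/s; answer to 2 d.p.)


Formula: Mbps = payload_bytes * RPS * 8 / 1e6
Payload per request = 64 KB = 64 * 1024 = 65536 bytes
Total bytes/sec = 65536 * 3227 = 211484672
Total bits/sec = 211484672 * 8 = 1691877376
Mbps = 1691877376 / 1e6 = 1691.88

1691.88 Mbps


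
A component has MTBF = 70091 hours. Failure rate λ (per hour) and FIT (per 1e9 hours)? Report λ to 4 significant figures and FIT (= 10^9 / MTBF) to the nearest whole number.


Formula: λ = 1 / MTBF; FIT = λ × 1e9 = 1e9 / MTBF
λ = 1 / 70091 ≈ 1.427e-05 failures/hour
FIT = 1e9 / 70091 ≈ 14267 failures per 1e9 hours (nearest whole number)

λ = 1.427e-05 /h, FIT = 14267


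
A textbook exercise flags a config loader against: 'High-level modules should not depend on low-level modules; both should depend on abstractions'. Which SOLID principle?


This describes the Dependency Inversion Principle (DIP)

Dependency Inversion Principle (DIP)


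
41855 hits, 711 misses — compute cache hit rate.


Formula: hit rate = hits / (hits + misses) * 100
hit rate = 41855 / (41855 + 711) * 100
hit rate = 41855 / 42566 * 100
hit rate = 98.33%

98.33%


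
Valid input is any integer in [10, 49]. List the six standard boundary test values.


Range: [10, 49]
Boundaries: just below min, min, min+1, max-1, max, just above max
Values: [9, 10, 11, 48, 49, 50]

[9, 10, 11, 48, 49, 50]


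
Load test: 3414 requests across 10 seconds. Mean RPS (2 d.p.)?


Formula: throughput = requests / seconds
throughput = 3414 / 10
throughput = 341.4 requests/second

341.4 requests/second


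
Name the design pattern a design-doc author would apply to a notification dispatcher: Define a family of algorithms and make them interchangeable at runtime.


This matches the Strategy pattern

Strategy


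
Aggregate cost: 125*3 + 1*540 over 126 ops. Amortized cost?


Formula: Amortized cost = Total cost / Operations
Total cost = (125 * 3) + (1 * 540)
Total cost = 375 + 540 = 915
Amortized = 915 / 126 = 7.2619

7.2619


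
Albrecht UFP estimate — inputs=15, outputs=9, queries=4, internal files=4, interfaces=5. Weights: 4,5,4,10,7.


UFP = EI*4 + EO*5 + EQ*4 + ILF*10 + EIF*7
UFP = 15*4 + 9*5 + 4*4 + 4*10 + 5*7
UFP = 60 + 45 + 16 + 40 + 35
UFP = 196

196


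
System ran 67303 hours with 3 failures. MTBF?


Formula: MTBF = Total operating time / Number of failures
MTBF = 67303 / 3
MTBF = 22434.33 hours

22434.33 hours


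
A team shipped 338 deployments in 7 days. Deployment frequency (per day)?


Formula: deployments per day = releases / days
= 338 / 7
= 48.286 deploys/day
(equivalently, 338.0 deploys/week)

48.286 deploys/day


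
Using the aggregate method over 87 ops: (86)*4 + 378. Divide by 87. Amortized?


Formula: Amortized cost = Total cost / Operations
Total cost = (86 * 4) + (1 * 378)
Total cost = 344 + 378 = 722
Amortized = 722 / 87 = 8.2989

8.2989


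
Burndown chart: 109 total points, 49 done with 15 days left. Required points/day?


Formula: Required rate = Remaining points / Days left
Remaining = 109 - 49 = 60 points
Required rate = 60 / 15 = 4.0 points/day

4.0 points/day


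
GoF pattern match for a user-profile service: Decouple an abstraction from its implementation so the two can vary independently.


This matches the Bridge pattern

Bridge


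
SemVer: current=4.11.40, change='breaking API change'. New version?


Current: 4.11.40
Change category: 'breaking API change' → major bump
SemVer rule: major bump → increment MAJOR, reset MINOR and PATCH to 0
New: 5.0.0

5.0.0


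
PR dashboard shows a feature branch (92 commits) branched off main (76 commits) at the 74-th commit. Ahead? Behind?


Common ancestor: commit #74
feature commits after divergence: 92 - 74 = 18
main commits after divergence: 76 - 74 = 2
feature is 18 commits ahead of main
main is 2 commits ahead of feature

feature ahead: 18, main ahead: 2


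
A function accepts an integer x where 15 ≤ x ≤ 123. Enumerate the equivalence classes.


Valid range: [15, 123]
Class 1: x < 15 — invalid
Class 2: 15 ≤ x ≤ 123 — valid
Class 3: x > 123 — invalid
Total equivalence classes: 3

3 equivalence classes


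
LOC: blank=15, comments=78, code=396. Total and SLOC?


Total LOC = blank + comment + code
Total LOC = 15 + 78 + 396 = 489
SLOC (source only) = code = 396

Total LOC: 489, SLOC: 396


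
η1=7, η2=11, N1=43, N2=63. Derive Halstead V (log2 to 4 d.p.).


Formula: V = N * log2(η), where N = N1 + N2 and η = η1 + η2
η = 7 + 11 = 18
N = 43 + 63 = 106
log2(18) ≈ 4.1699
V = 106 * 4.1699 = 442.01

442.01


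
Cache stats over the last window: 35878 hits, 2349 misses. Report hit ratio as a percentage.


Formula: hit rate = hits / (hits + misses) * 100
hit rate = 35878 / (35878 + 2349) * 100
hit rate = 35878 / 38227 * 100
hit rate = 93.86%

93.86%


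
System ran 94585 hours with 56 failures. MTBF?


Formula: MTBF = Total operating time / Number of failures
MTBF = 94585 / 56
MTBF = 1689.02 hours

1689.02 hours


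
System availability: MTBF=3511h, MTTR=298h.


Availability = MTBF / (MTBF + MTTR)
Availability = 3511 / (3511 + 298)
Availability = 3511 / 3809
Availability = 92.1764%

92.1764%


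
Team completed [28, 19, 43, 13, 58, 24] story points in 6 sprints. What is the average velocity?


Formula: Avg velocity = Total points / Number of sprints
Points: [28, 19, 43, 13, 58, 24]
Sum = 28 + 19 + 43 + 13 + 58 + 24 = 185
Avg velocity = 185 / 6 = 30.83 points/sprint

30.83 points/sprint


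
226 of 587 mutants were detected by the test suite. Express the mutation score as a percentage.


Mutation score = killed / total * 100
Mutation score = 226 / 587 * 100
Mutation score = 38.5%

38.5%


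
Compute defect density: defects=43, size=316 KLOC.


Defect density = defects / KLOC
Defect density = 43 / 316
Defect density = 0.136 defects/KLOC

0.136 defects/KLOC


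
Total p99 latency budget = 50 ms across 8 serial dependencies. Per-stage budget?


Formula: per_stage = total_budget / stages
per_stage = 50 / 8
per_stage = 6.25 ms

6.25 ms


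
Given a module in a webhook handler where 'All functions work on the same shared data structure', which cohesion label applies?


Reasoning: Functions share data
Type: Communicational cohesion

Communicational cohesion


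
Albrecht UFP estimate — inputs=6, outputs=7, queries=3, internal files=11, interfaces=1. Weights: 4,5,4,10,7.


UFP = EI*4 + EO*5 + EQ*4 + ILF*10 + EIF*7
UFP = 6*4 + 7*5 + 3*4 + 11*10 + 1*7
UFP = 24 + 35 + 12 + 110 + 7
UFP = 188

188


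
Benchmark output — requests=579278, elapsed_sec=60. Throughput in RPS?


Formula: throughput = requests / seconds
throughput = 579278 / 60
throughput = 9654.63 requests/second

9654.63 requests/second


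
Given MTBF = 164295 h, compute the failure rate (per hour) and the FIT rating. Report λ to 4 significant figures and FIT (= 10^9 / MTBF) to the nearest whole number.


Formula: λ = 1 / MTBF; FIT = λ × 1e9 = 1e9 / MTBF
λ = 1 / 164295 ≈ 6.087e-06 failures/hour
FIT = 1e9 / 164295 ≈ 6087 failures per 1e9 hours (nearest whole number)

λ = 6.087e-06 /h, FIT = 6087


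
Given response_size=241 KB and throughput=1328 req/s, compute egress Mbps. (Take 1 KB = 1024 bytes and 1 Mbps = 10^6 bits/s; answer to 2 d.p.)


Formula: Mbps = payload_bytes * RPS * 8 / 1e6
Payload per request = 241 KB = 241 * 1024 = 246784 bytes
Total bytes/sec = 246784 * 1328 = 327729152
Total bits/sec = 327729152 * 8 = 2621833216
Mbps = 2621833216 / 1e6 = 2621.83

2621.83 Mbps


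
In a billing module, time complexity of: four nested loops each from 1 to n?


Reasoning: four levels of nesting
Complexity: O(n^4)

O(n^4)


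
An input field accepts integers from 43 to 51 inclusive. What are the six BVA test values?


Range: [43, 51]
Boundaries: just below min, min, min+1, max-1, max, just above max
Values: [42, 43, 44, 50, 51, 52]

[42, 43, 44, 50, 51, 52]


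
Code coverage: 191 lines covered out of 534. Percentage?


Coverage = covered / total * 100
Coverage = 191 / 534 * 100
Coverage = 35.77%

35.77%


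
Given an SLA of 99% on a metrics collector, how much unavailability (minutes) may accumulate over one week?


Formula: allowed downtime = period * (100 - SLA) / 100
Period (week) = 10080 minutes
Unavailability fraction = (100 - 99.0) / 100
Allowed downtime = 10080 * (100 - 99.0) / 100
Allowed downtime = 100.8 minutes

100.8 minutes


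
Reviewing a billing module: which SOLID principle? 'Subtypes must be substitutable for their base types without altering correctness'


This describes the Liskov Substitution Principle (LSP)

Liskov Substitution Principle (LSP)


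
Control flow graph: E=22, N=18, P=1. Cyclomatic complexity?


Formula: V(G) = E - N + 2P
V(G) = 22 - 18 + 2*1
V(G) = 4 + 2
V(G) = 6

6


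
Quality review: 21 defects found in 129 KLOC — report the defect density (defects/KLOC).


Defect density = defects / KLOC
Defect density = 21 / 129
Defect density = 0.163 defects/KLOC

0.163 defects/KLOC


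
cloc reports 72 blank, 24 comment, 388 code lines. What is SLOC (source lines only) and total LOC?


Total LOC = blank + comment + code
Total LOC = 72 + 24 + 388 = 484
SLOC (source only) = code = 388

Total LOC: 484, SLOC: 388


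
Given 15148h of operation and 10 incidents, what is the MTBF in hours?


Formula: MTBF = Total operating time / Number of failures
MTBF = 15148 / 10
MTBF = 1514.8 hours

1514.8 hours


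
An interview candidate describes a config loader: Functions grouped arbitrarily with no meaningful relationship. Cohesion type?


Reasoning: Worst: random grouping
Type: Coincidental cohesion

Coincidental cohesion


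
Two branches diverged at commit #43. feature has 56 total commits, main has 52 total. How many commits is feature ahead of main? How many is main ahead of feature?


Common ancestor: commit #43
feature commits after divergence: 56 - 43 = 13
main commits after divergence: 52 - 43 = 9
feature is 13 commits ahead of main
main is 9 commits ahead of feature

feature ahead: 13, main ahead: 9


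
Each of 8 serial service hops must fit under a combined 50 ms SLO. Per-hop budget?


Formula: per_stage = total_budget / stages
per_stage = 50 / 8
per_stage = 6.25 ms

6.25 ms


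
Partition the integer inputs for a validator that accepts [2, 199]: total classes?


Valid range: [2, 199]
Class 1: x < 2 — invalid
Class 2: 2 ≤ x ≤ 199 — valid
Class 3: x > 199 — invalid
Total equivalence classes: 3

3 equivalence classes


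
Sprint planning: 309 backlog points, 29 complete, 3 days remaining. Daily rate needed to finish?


Formula: Required rate = Remaining points / Days left
Remaining = 309 - 29 = 280 points
Required rate = 280 / 3 = 93.33 points/day

93.33 points/day


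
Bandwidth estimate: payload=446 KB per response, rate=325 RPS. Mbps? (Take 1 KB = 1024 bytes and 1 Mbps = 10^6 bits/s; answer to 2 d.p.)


Formula: Mbps = payload_bytes * RPS * 8 / 1e6
Payload per request = 446 KB = 446 * 1024 = 456704 bytes
Total bytes/sec = 456704 * 325 = 148428800
Total bits/sec = 148428800 * 8 = 1187430400
Mbps = 1187430400 / 1e6 = 1187.43

1187.43 Mbps


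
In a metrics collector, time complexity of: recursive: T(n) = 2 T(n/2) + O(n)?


Reasoning: master theorem case 2 (merge-sort recurrence)
Complexity: O(n log n)

O(n log n)


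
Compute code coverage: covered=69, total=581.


Coverage = covered / total * 100
Coverage = 69 / 581 * 100
Coverage = 11.88%

11.88%


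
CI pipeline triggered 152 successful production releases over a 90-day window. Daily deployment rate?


Formula: deployments per day = releases / days
= 152 / 90
= 1.689 deploys/day
(equivalently, 11.82 deploys/week)

1.689 deploys/day


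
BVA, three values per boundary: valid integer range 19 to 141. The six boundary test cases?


Range: [19, 141]
Boundaries: just below min, min, min+1, max-1, max, just above max
Values: [18, 19, 20, 140, 141, 142]

[18, 19, 20, 140, 141, 142]


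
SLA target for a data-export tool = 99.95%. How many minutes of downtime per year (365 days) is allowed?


Formula: allowed downtime = period * (100 - SLA) / 100
Period (year (365 days)) = 525600 minutes
Unavailability fraction = (100 - 99.95) / 100
Allowed downtime = 525600 * (100 - 99.95) / 100
Allowed downtime = 262.8 minutes

262.8 minutes


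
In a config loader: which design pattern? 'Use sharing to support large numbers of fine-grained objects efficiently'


This matches the Flyweight pattern

Flyweight


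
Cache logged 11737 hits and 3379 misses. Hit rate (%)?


Formula: hit rate = hits / (hits + misses) * 100
hit rate = 11737 / (11737 + 3379) * 100
hit rate = 11737 / 15116 * 100
hit rate = 77.65%

77.65%


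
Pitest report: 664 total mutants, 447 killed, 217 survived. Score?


Mutation score = killed / total * 100
Mutation score = 447 / 664 * 100
Mutation score = 67.32%

67.32%


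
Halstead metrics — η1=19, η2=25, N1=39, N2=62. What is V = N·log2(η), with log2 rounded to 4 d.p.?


Formula: V = N * log2(η), where N = N1 + N2 and η = η1 + η2
η = 19 + 25 = 44
N = 39 + 62 = 101
log2(44) ≈ 5.4594
V = 101 * 5.4594 = 551.40

551.40


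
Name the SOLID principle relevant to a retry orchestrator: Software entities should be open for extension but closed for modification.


This describes the Open/Closed Principle (OCP)

Open/Closed Principle (OCP)


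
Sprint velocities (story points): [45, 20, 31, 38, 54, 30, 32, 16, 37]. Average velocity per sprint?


Formula: Avg velocity = Total points / Number of sprints
Points: [45, 20, 31, 38, 54, 30, 32, 16, 37]
Sum = 45 + 20 + 31 + 38 + 54 + 30 + 32 + 16 + 37 = 303
Avg velocity = 303 / 9 = 33.67 points/sprint

33.67 points/sprint


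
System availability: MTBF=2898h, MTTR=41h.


Availability = MTBF / (MTBF + MTTR)
Availability = 2898 / (2898 + 41)
Availability = 2898 / 2939
Availability = 98.605%

98.605%


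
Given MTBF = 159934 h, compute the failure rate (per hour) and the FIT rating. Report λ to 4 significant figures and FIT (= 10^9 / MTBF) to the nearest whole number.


Formula: λ = 1 / MTBF; FIT = λ × 1e9 = 1e9 / MTBF
λ = 1 / 159934 ≈ 6.253e-06 failures/hour
FIT = 1e9 / 159934 ≈ 6253 failures per 1e9 hours (nearest whole number)

λ = 6.253e-06 /h, FIT = 6253


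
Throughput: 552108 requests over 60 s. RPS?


Formula: throughput = requests / seconds
throughput = 552108 / 60
throughput = 9201.8 requests/second

9201.8 requests/second


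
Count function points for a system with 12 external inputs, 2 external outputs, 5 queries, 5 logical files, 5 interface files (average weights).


UFP = EI*4 + EO*5 + EQ*4 + ILF*10 + EIF*7
UFP = 12*4 + 2*5 + 5*4 + 5*10 + 5*7
UFP = 48 + 10 + 20 + 50 + 35
UFP = 163

163


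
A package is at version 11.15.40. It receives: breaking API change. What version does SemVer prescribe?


Current: 11.15.40
Change category: 'breaking API change' → major bump
SemVer rule: major bump → increment MAJOR, reset MINOR and PATCH to 0
New: 12.0.0

12.0.0


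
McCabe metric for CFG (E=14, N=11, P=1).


Formula: V(G) = E - N + 2P
V(G) = 14 - 11 + 2*1
V(G) = 3 + 2
V(G) = 5

5


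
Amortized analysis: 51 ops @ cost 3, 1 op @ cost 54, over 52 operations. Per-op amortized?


Formula: Amortized cost = Total cost / Operations
Total cost = (51 * 3) + (1 * 54)
Total cost = 153 + 54 = 207
Amortized = 207 / 52 = 3.9808

3.9808


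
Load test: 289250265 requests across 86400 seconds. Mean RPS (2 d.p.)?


Formula: throughput = requests / seconds
throughput = 289250265 / 86400
throughput = 3347.8 requests/second

3347.8 requests/second


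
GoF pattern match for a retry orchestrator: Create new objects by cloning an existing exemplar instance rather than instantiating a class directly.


This matches the Prototype pattern

Prototype


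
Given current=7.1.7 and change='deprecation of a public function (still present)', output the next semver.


Current: 7.1.7
Change category: 'deprecation of a public function (still present)' → minor bump
SemVer rule: minor bump → increment MINOR, reset PATCH to 0 (MAJOR unchanged)
New: 7.2.0

7.2.0


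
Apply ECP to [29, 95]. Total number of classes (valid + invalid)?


Valid range: [29, 95]
Class 1: x < 29 — invalid
Class 2: 29 ≤ x ≤ 95 — valid
Class 3: x > 95 — invalid
Total equivalence classes: 3

3 equivalence classes


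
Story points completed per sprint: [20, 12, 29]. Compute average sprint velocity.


Formula: Avg velocity = Total points / Number of sprints
Points: [20, 12, 29]
Sum = 20 + 12 + 29 = 61
Avg velocity = 61 / 3 = 20.33 points/sprint

20.33 points/sprint


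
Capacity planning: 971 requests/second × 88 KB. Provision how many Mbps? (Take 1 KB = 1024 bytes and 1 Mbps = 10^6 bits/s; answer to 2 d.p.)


Formula: Mbps = payload_bytes * RPS * 8 / 1e6
Payload per request = 88 KB = 88 * 1024 = 90112 bytes
Total bytes/sec = 90112 * 971 = 87498752
Total bits/sec = 87498752 * 8 = 699990016
Mbps = 699990016 / 1e6 = 699.99

699.99 Mbps


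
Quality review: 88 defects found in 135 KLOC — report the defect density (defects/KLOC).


Defect density = defects / KLOC
Defect density = 88 / 135
Defect density = 0.652 defects/KLOC

0.652 defects/KLOC


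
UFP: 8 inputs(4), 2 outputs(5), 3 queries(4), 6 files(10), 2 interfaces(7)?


UFP = EI*4 + EO*5 + EQ*4 + ILF*10 + EIF*7
UFP = 8*4 + 2*5 + 3*4 + 6*10 + 2*7
UFP = 32 + 10 + 12 + 60 + 14
UFP = 128

128


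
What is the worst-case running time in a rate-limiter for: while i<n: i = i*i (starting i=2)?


Reasoning: squaring drives double-exponential growth; iterations ~ log log n
Complexity: O(log log n)

O(log log n)


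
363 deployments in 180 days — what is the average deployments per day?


Formula: deployments per day = releases / days
= 363 / 180
= 2.017 deploys/day
(equivalently, 14.12 deploys/week)

2.017 deploys/day


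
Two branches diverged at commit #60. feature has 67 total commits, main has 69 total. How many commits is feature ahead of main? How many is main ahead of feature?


Common ancestor: commit #60
feature commits after divergence: 67 - 60 = 7
main commits after divergence: 69 - 60 = 9
feature is 7 commits ahead of main
main is 9 commits ahead of feature

feature ahead: 7, main ahead: 9


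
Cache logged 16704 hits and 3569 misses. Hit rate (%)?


Formula: hit rate = hits / (hits + misses) * 100
hit rate = 16704 / (16704 + 3569) * 100
hit rate = 16704 / 20273 * 100
hit rate = 82.4%

82.4%


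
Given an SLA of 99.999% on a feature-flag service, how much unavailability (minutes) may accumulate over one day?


Formula: allowed downtime = period * (100 - SLA) / 100
Period (day) = 1440 minutes
Unavailability fraction = (100 - 99.999) / 100
Allowed downtime = 1440 * (100 - 99.999) / 100
Allowed downtime = 0.0144 minutes

0.0144 minutes


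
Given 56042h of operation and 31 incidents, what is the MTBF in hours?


Formula: MTBF = Total operating time / Number of failures
MTBF = 56042 / 31
MTBF = 1807.81 hours

1807.81 hours


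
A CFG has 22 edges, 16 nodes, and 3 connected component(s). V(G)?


Formula: V(G) = E - N + 2P
V(G) = 22 - 16 + 2*3
V(G) = 6 + 6
V(G) = 12

12


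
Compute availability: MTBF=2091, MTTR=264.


Availability = MTBF / (MTBF + MTTR)
Availability = 2091 / (2091 + 264)
Availability = 2091 / 2355
Availability = 88.7898%

88.7898%


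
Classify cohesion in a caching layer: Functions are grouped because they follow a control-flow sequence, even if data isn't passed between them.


Reasoning: Grouped by order of execution within a routine, not by data flow
Type: Procedural cohesion

Procedural cohesion


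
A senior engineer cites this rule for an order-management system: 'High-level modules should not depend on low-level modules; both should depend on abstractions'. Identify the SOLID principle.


This describes the Dependency Inversion Principle (DIP)

Dependency Inversion Principle (DIP)


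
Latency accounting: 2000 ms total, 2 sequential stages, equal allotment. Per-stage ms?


Formula: per_stage = total_budget / stages
per_stage = 2000 / 2
per_stage = 1000.0 ms

1000.0 ms


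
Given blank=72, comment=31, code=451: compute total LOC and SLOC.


Total LOC = blank + comment + code
Total LOC = 72 + 31 + 451 = 554
SLOC (source only) = code = 451

Total LOC: 554, SLOC: 451


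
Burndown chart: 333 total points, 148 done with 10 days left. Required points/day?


Formula: Required rate = Remaining points / Days left
Remaining = 333 - 148 = 185 points
Required rate = 185 / 10 = 18.5 points/day

18.5 points/day


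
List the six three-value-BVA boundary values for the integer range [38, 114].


Range: [38, 114]
Boundaries: just below min, min, min+1, max-1, max, just above max
Values: [37, 38, 39, 113, 114, 115]

[37, 38, 39, 113, 114, 115]


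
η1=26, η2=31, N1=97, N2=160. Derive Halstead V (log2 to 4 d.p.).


Formula: V = N * log2(η), where N = N1 + N2 and η = η1 + η2
η = 26 + 31 = 57
N = 97 + 160 = 257
log2(57) ≈ 5.8329
V = 257 * 5.8329 = 1499.06

1499.06


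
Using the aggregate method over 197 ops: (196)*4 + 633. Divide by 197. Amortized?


Formula: Amortized cost = Total cost / Operations
Total cost = (196 * 4) + (1 * 633)
Total cost = 784 + 633 = 1417
Amortized = 1417 / 197 = 7.1929

7.1929


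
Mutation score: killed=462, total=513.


Mutation score = killed / total * 100
Mutation score = 462 / 513 * 100
Mutation score = 90.06%

90.06%


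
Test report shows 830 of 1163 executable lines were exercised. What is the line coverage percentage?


Coverage = covered / total * 100
Coverage = 830 / 1163 * 100
Coverage = 71.37%

71.37%


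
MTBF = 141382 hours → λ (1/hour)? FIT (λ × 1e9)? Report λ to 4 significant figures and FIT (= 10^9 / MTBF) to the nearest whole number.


Formula: λ = 1 / MTBF; FIT = λ × 1e9 = 1e9 / MTBF
λ = 1 / 141382 ≈ 7.073e-06 failures/hour
FIT = 1e9 / 141382 ≈ 7073 failures per 1e9 hours (nearest whole number)

λ = 7.073e-06 /h, FIT = 7073


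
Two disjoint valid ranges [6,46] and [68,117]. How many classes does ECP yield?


Valid ranges: [6,46] and [68,117]
Class 1: x < 6 — invalid
Class 2: 6 ≤ x ≤ 46 — valid
Class 3: 46 < x < 68 — invalid (gap between ranges)
Class 4: 68 ≤ x ≤ 117 — valid
Class 5: x > 117 — invalid
Total equivalence classes: 5

5 equivalence classes


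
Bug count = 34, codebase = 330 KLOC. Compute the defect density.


Defect density = defects / KLOC
Defect density = 34 / 330
Defect density = 0.103 defects/KLOC

0.103 defects/KLOC


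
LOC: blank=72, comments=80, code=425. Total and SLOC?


Total LOC = blank + comment + code
Total LOC = 72 + 80 + 425 = 577
SLOC (source only) = code = 425

Total LOC: 577, SLOC: 425


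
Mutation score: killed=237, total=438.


Mutation score = killed / total * 100
Mutation score = 237 / 438 * 100
Mutation score = 54.11%

54.11%


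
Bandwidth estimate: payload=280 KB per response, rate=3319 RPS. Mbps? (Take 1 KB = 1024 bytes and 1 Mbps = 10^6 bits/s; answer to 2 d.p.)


Formula: Mbps = payload_bytes * RPS * 8 / 1e6
Payload per request = 280 KB = 280 * 1024 = 286720 bytes
Total bytes/sec = 286720 * 3319 = 951623680
Total bits/sec = 951623680 * 8 = 7612989440
Mbps = 7612989440 / 1e6 = 7612.99

7612.99 Mbps


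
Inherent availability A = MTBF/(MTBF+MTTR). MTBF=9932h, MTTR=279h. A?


Availability = MTBF / (MTBF + MTTR)
Availability = 9932 / (9932 + 279)
Availability = 9932 / 10211
Availability = 97.2677%

97.2677%


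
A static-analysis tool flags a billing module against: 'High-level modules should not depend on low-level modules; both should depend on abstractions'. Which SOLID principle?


This describes the Dependency Inversion Principle (DIP)

Dependency Inversion Principle (DIP)


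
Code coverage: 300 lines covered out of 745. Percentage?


Coverage = covered / total * 100
Coverage = 300 / 745 * 100
Coverage = 40.27%

40.27%


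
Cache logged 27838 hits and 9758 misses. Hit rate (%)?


Formula: hit rate = hits / (hits + misses) * 100
hit rate = 27838 / (27838 + 9758) * 100
hit rate = 27838 / 37596 * 100
hit rate = 74.05%

74.05%


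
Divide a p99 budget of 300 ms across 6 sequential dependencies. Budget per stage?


Formula: per_stage = total_budget / stages
per_stage = 300 / 6
per_stage = 50.0 ms

50.0 ms


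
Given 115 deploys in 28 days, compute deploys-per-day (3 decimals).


Formula: deployments per day = releases / days
= 115 / 28
= 4.107 deploys/day
(equivalently, 28.75 deploys/week)

4.107 deploys/day


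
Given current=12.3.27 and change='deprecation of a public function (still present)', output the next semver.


Current: 12.3.27
Change category: 'deprecation of a public function (still present)' → minor bump
SemVer rule: minor bump → increment MINOR, reset PATCH to 0 (MAJOR unchanged)
New: 12.4.0

12.4.0


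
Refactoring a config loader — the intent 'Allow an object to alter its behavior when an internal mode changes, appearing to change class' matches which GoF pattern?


This matches the State pattern

State


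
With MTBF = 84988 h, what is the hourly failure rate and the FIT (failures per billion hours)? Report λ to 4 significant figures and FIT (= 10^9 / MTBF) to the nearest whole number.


Formula: λ = 1 / MTBF; FIT = λ × 1e9 = 1e9 / MTBF
λ = 1 / 84988 ≈ 1.177e-05 failures/hour
FIT = 1e9 / 84988 ≈ 11766 failures per 1e9 hours (nearest whole number)

λ = 1.177e-05 /h, FIT = 11766


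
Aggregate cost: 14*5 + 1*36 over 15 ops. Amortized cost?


Formula: Amortized cost = Total cost / Operations
Total cost = (14 * 5) + (1 * 36)
Total cost = 70 + 36 = 106
Amortized = 106 / 15 = 7.0667

7.0667


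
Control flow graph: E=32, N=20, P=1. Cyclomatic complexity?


Formula: V(G) = E - N + 2P
V(G) = 32 - 20 + 2*1
V(G) = 12 + 2
V(G) = 14

14


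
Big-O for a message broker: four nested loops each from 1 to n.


Reasoning: four levels of nesting
Complexity: O(n^4)

O(n^4)


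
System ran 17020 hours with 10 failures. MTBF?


Formula: MTBF = Total operating time / Number of failures
MTBF = 17020 / 10
MTBF = 1702.0 hours

1702.0 hours


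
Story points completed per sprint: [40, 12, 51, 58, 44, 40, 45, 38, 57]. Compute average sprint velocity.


Formula: Avg velocity = Total points / Number of sprints
Points: [40, 12, 51, 58, 44, 40, 45, 38, 57]
Sum = 40 + 12 + 51 + 58 + 44 + 40 + 45 + 38 + 57 = 385
Avg velocity = 385 / 9 = 42.78 points/sprint

42.78 points/sprint


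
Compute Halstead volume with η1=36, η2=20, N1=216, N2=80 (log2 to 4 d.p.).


Formula: V = N * log2(η), where N = N1 + N2 and η = η1 + η2
η = 36 + 20 = 56
N = 216 + 80 = 296
log2(56) ≈ 5.8074
V = 296 * 5.8074 = 1718.99

1718.99


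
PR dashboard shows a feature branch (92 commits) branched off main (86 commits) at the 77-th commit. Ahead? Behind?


Common ancestor: commit #77
feature commits after divergence: 92 - 77 = 15
main commits after divergence: 86 - 77 = 9
feature is 15 commits ahead of main
main is 9 commits ahead of feature

feature ahead: 15, main ahead: 9


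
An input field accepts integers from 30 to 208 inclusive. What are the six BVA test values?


Range: [30, 208]
Boundaries: just below min, min, min+1, max-1, max, just above max
Values: [29, 30, 31, 207, 208, 209]

[29, 30, 31, 207, 208, 209]


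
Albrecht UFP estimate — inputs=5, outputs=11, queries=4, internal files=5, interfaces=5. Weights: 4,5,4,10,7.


UFP = EI*4 + EO*5 + EQ*4 + ILF*10 + EIF*7
UFP = 5*4 + 11*5 + 4*4 + 5*10 + 5*7
UFP = 20 + 55 + 16 + 50 + 35
UFP = 176

176


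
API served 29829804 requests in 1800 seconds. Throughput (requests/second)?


Formula: throughput = requests / seconds
throughput = 29829804 / 1800
throughput = 16572.11 requests/second

16572.11 requests/second


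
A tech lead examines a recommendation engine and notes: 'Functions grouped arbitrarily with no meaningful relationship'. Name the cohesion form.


Reasoning: Worst: random grouping
Type: Coincidental cohesion

Coincidental cohesion


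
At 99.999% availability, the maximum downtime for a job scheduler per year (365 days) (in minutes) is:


Formula: allowed downtime = period * (100 - SLA) / 100
Period (year (365 days)) = 525600 minutes
Unavailability fraction = (100 - 99.999) / 100
Allowed downtime = 525600 * (100 - 99.999) / 100
Allowed downtime = 5.256 minutes

5.256 minutes


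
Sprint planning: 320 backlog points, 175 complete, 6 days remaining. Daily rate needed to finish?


Formula: Required rate = Remaining points / Days left
Remaining = 320 - 175 = 145 points
Required rate = 145 / 6 = 24.17 points/day

24.17 points/day
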